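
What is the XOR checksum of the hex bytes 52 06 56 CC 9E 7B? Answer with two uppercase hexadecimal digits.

2B

XOR the bytes together:
  start with 0x52
  0x52 ⊕ 0x06 = 0x54
  0x54 ⊕ 0x56 = 0x02
  0x02 ⊕ 0xCC = 0xCE
  0xCE ⊕ 0x9E = 0x50
  0x50 ⊕ 0x7B = 0x2B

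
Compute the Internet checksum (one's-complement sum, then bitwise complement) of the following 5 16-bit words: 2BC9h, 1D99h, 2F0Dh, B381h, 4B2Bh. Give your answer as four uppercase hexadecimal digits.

One's-complement addition (fold any carry out of bit 15 back into bit 0):
  0x2BC9 + 0x1D99 = 0x04962
  0x4962 + 0x2F0D = 0x0786F
  0x786F + 0xB381 = 0x12BF0 → wrap carry → 0x2BF1
  0x2BF1 + 0x4B2B = 0x0771C
One's-complement sum = 0x771C.
Checksum = ~0x771C & 0xFFFF = 0x88E3.

88E3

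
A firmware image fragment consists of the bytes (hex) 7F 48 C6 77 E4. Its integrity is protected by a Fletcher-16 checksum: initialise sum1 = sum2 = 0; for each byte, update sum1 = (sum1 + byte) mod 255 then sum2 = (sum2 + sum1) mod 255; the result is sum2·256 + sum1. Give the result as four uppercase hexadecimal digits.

Running sums (mod 255):
  after byte 0 (7F): sum1=127, sum2=127
  after byte 1 (48): sum1=199, sum2=71
  after byte 2 (C6): sum1=142, sum2=213
  after byte 3 (77): sum1=6, sum2=219
  after byte 4 (E4): sum1=234, sum2=198
Checksum = sum2·256 + sum1 = 198·256 + 234 = 50922 = 0xC6EA.

C6EA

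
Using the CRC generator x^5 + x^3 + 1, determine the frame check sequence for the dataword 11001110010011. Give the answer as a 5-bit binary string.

01111

Append 5 zeros: 1100111001001100000. Divide by 101001 (XOR where the leading bit is 1):
  pos 0: 110011 XOR 101001 = 011010
  pos 1: 110101 XOR 101001 = 011100
  pos 2: 111000 XOR 101001 = 010001
  pos 3: 100010 XOR 101001 = 001011
  pos 5: 101110 XOR 101001 = 000111
  pos 8: 111011 XOR 101001 = 010010
  pos 9: 100100 XOR 101001 = 001101
  pos 11: 110100 XOR 101001 = 011101
  pos 12: 111010 XOR 101001 = 010011
  pos 13: 100110 XOR 101001 = 001111
Remainder (last 5 bits) = 01111. This is the CRC / FCS.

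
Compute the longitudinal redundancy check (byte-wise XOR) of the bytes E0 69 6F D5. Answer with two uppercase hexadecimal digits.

XOR the bytes together:
  start with 0xE0
  0xE0 ⊕ 0x69 = 0x89
  0x89 ⊕ 0x6F = 0xE6
  0xE6 ⊕ 0xD5 = 0x33

33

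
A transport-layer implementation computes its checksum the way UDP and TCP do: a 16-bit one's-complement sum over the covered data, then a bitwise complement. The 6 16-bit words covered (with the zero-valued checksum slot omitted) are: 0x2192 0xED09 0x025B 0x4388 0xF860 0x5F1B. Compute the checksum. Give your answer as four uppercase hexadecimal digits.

5404

One's-complement addition (fold any carry out of bit 15 back into bit 0):
  0x2192 + 0xED09 = 0x10E9B → wrap carry → 0x0E9C
  0x0E9C + 0x025B = 0x010F7
  0x10F7 + 0x4388 = 0x0547F
  0x547F + 0xF860 = 0x14CDF → wrap carry → 0x4CE0
  0x4CE0 + 0x5F1B = 0x0ABFB
One's-complement sum = 0xABFB.
Checksum = ~0xABFB & 0xFFFF = 0x5404.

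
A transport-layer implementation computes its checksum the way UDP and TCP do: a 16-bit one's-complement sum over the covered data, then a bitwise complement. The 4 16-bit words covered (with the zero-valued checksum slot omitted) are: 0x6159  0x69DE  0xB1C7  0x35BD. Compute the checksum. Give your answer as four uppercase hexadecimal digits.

4D43

One's-complement addition (fold any carry out of bit 15 back into bit 0):
  0x6159 + 0x69DE = 0x0CB37
  0xCB37 + 0xB1C7 = 0x17CFE → wrap carry → 0x7CFF
  0x7CFF + 0x35BD = 0x0B2BC
One's-complement sum = 0xB2BC.
Checksum = ~0xB2BC & 0xFFFF = 0x4D43.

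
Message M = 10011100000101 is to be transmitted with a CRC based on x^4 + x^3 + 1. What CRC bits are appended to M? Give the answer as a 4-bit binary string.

Append 4 zeros: 100111000001010000. Divide by 11001 (XOR where the leading bit is 1):
  pos 0: 10011 XOR 11001 = 01010
  pos 1: 10101 XOR 11001 = 01100
  pos 2: 11000 XOR 11001 = 00001
  pos 6: 10000 XOR 11001 = 01001
  pos 7: 10011 XOR 11001 = 01010
  pos 8: 10100 XOR 11001 = 01101
  pos 9: 11011 XOR 11001 = 00010
  pos 12: 10000 XOR 11001 = 01001
  pos 13: 10010 XOR 11001 = 01011
Remainder (last 4 bits) = 1011. This is the CRC / FCS.

1011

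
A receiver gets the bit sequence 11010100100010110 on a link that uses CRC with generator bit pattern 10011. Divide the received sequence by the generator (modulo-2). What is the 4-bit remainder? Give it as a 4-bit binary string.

0000

Modulo-2 division of 11010100100010110 by 10011:
  pos 0: 11010 XOR 10011 = 01001
  pos 1: 10011 XOR 10011 = 00000
  pos 8: 10001 XOR 10011 = 00010
  pos 11: 10011 XOR 10011 = 00000
Remainder = 0000 (zero — the frame passes the CRC check).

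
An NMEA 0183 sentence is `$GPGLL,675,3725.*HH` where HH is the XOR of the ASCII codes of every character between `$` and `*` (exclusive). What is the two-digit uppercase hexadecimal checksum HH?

XOR the ASCII codes of the payload characters:
  'G' = 0x47 → acc = 0x47
  'P' = 0x50 → acc = 0x17
  'G' = 0x47 → acc = 0x50
  'L' = 0x4C → acc = 0x1C
  'L' = 0x4C → acc = 0x50
  ',' = 0x2C → acc = 0x7C
  '6' = 0x36 → acc = 0x4A
  '7' = 0x37 → acc = 0x7D
  '5' = 0x35 → acc = 0x48
  ',' = 0x2C → acc = 0x64
  '3' = 0x33 → acc = 0x57
  '7' = 0x37 → acc = 0x60
  '2' = 0x32 → acc = 0x52
  '5' = 0x35 → acc = 0x67
  '.' = 0x2E → acc = 0x49
Checksum = 0x49.

49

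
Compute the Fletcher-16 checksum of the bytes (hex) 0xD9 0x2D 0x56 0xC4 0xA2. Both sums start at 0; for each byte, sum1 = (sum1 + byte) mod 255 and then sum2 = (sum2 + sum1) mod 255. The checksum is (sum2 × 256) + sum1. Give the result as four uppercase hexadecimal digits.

Running sums (mod 255):
  after byte 0 (0xD9): sum1=217, sum2=217
  after byte 1 (0x2D): sum1=7, sum2=224
  after byte 2 (0x56): sum1=93, sum2=62
  after byte 3 (0xC4): sum1=34, sum2=96
  after byte 4 (0xA2): sum1=196, sum2=37
Checksum = sum2·256 + sum1 = 37·256 + 196 = 9668 = 0x25C4.

25C4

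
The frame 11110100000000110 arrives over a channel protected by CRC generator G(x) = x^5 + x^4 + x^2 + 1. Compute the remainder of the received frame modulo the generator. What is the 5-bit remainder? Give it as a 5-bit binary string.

Modulo-2 division of 11110100000000110 by 110101:
  pos 0: 111101 XOR 110101 = 001000
  pos 2: 100000 XOR 110101 = 010101
  pos 3: 101010 XOR 110101 = 011111
  pos 4: 111110 XOR 110101 = 001011
  pos 6: 101100 XOR 110101 = 011001
  pos 7: 110010 XOR 110101 = 000111
  pos 10: 111011 XOR 110101 = 001110
Remainder = 11100 (nonzero — an error is detected).

11100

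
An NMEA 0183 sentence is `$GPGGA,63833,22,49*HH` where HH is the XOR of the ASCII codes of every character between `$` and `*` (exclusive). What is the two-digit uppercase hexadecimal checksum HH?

XOR the ASCII codes of the payload characters:
  'G' = 0x47 → acc = 0x47
  'P' = 0x50 → acc = 0x17
  'G' = 0x47 → acc = 0x50
  'G' = 0x47 → acc = 0x17
  'A' = 0x41 → acc = 0x56
  ',' = 0x2C → acc = 0x7A
  '6' = 0x36 → acc = 0x4C
  '3' = 0x33 → acc = 0x7F
  '8' = 0x38 → acc = 0x47
  '3' = 0x33 → acc = 0x74
  '3' = 0x33 → acc = 0x47
  ',' = 0x2C → acc = 0x6B
  '2' = 0x32 → acc = 0x59
  '2' = 0x32 → acc = 0x6B
  ',' = 0x2C → acc = 0x47
  '4' = 0x34 → acc = 0x73
  '9' = 0x39 → acc = 0x4A
Checksum = 0x4A.

4A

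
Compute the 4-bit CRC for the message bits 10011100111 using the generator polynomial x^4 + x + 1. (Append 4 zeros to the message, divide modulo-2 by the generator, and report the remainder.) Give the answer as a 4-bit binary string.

Append 4 zeros: 100111001110000. Divide by 10011 (XOR where the leading bit is 1):
  pos 0: 10011 XOR 10011 = 00000
  pos 5: 10011 XOR 10011 = 00000
  pos 10: 10000 XOR 10011 = 00011
Remainder (last 4 bits) = 0011. This is the CRC / FCS.

0011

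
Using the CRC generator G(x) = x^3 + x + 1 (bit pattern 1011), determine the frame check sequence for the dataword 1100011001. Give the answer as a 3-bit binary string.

110

Append 3 zeros: 1100011001000. Divide by 1011 (XOR where the leading bit is 1):
  pos 0: 1100 XOR 1011 = 0111
  pos 1: 1110 XOR 1011 = 0101
  pos 2: 1011 XOR 1011 = 0000
  pos 6: 1001 XOR 1011 = 0010
  pos 8: 1000 XOR 1011 = 0011
Remainder (last 3 bits) = 110. This is the CRC / FCS.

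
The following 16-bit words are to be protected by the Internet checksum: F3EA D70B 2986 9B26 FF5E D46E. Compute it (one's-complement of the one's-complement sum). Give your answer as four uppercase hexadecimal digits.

One's-complement addition (fold any carry out of bit 15 back into bit 0):
  0xF3EA + 0xD70B = 0x1CAF5 → wrap carry → 0xCAF6
  0xCAF6 + 0x2986 = 0x0F47C
  0xF47C + 0x9B26 = 0x18FA2 → wrap carry → 0x8FA3
  0x8FA3 + 0xFF5E = 0x18F01 → wrap carry → 0x8F02
  0x8F02 + 0xD46E = 0x16370 → wrap carry → 0x6371
One's-complement sum = 0x6371.
Checksum = ~0x6371 & 0xFFFF = 0x9C8E.

9C8E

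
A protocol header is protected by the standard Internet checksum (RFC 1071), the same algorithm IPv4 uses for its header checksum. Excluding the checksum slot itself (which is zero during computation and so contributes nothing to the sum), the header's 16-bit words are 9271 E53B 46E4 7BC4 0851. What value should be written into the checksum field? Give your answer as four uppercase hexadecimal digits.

BD58

One's-complement addition (fold any carry out of bit 15 back into bit 0):
  0x9271 + 0xE53B = 0x177AC → wrap carry → 0x77AD
  0x77AD + 0x46E4 = 0x0BE91
  0xBE91 + 0x7BC4 = 0x13A55 → wrap carry → 0x3A56
  0x3A56 + 0x0851 = 0x042A7
One's-complement sum = 0x42A7.
Checksum = ~0x42A7 & 0xFFFF = 0xBD58.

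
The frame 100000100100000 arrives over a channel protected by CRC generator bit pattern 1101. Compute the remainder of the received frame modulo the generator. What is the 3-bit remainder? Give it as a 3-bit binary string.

Modulo-2 division of 100000100100000 by 1101:
  pos 0: 1000 XOR 1101 = 0101
  pos 1: 1010 XOR 1101 = 0111
  pos 2: 1110 XOR 1101 = 0011
  pos 4: 1110 XOR 1101 = 0011
  pos 6: 1101 XOR 1101 = 0000
Remainder = 000 (zero — the frame passes the CRC check).

000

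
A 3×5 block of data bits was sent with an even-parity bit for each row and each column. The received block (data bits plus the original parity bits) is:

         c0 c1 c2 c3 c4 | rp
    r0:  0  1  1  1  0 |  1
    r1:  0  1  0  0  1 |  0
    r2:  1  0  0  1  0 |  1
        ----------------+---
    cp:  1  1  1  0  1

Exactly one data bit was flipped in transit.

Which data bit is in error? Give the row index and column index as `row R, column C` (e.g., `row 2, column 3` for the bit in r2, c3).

Recompute each row's even parity and compare to rp:
  r0: data parity 1, sent rp 1 → ok
  r1: data parity 0, sent rp 0 → ok
  r2: data parity 0, sent rp 1 → mismatch
Recompute each column's even parity and compare to cp:
  c0: data parity 1, sent cp 1 → ok
  c1: data parity 0, sent cp 1 → mismatch
  c2: data parity 1, sent cp 1 → ok
  c3: data parity 0, sent cp 0 → ok
  c4: data parity 1, sent cp 1 → ok
Exactly one row (r2) and one column (c1) fail → the flipped bit is at their intersection.

row 2, column 1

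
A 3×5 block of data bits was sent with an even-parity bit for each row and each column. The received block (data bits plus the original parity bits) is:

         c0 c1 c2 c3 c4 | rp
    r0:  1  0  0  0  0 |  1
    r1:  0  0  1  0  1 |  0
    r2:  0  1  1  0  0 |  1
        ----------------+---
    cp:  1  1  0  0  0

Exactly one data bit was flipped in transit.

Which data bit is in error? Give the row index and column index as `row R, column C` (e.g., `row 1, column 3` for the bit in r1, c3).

Recompute each row's even parity and compare to rp:
  r0: data parity 1, sent rp 1 → ok
  r1: data parity 0, sent rp 0 → ok
  r2: data parity 0, sent rp 1 → mismatch
Recompute each column's even parity and compare to cp:
  c0: data parity 1, sent cp 1 → ok
  c1: data parity 1, sent cp 1 → ok
  c2: data parity 0, sent cp 0 → ok
  c3: data parity 0, sent cp 0 → ok
  c4: data parity 1, sent cp 0 → mismatch
Exactly one row (r2) and one column (c4) fail → the flipped bit is at their intersection.

row 2, column 4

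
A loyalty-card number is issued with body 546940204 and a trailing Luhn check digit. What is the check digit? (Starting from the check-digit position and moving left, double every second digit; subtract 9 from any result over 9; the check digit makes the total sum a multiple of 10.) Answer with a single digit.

Partial digits right→left: 4 0 2 0 4 9 6 4 5
Double every second digit counting from the check-digit position (so the 1st, 3rd, 5th, ... of the partial from the right).
  doubled (with −9 where >9): 8 4 8 3 1 → sum 24
  kept as-is: 0 0 9 4 → sum 13
Total = 24 + 13 = 37.
Check digit = (10 − (37 mod 10)) mod 10 = 3.

3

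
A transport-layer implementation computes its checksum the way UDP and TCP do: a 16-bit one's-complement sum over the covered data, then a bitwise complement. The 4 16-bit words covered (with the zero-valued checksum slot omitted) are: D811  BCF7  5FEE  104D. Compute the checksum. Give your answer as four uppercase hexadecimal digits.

FABA

One's-complement addition (fold any carry out of bit 15 back into bit 0):
  0xD811 + 0xBCF7 = 0x19508 → wrap carry → 0x9509
  0x9509 + 0x5FEE = 0x0F4F7
  0xF4F7 + 0x104D = 0x10544 → wrap carry → 0x0545
One's-complement sum = 0x0545.
Checksum = ~0x0545 & 0xFFFF = 0xFABA.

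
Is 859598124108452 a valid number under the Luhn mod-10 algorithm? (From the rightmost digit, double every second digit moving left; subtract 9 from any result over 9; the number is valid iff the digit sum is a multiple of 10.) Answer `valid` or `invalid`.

valid

From the right, keep odd positions and double even positions (subtract 9 from any doubled value over 9):
  doubled (positions 2,4,...): 1 7 2 4 7 1 1 → sum 23
  kept (positions 1,3,...): 2 4 0 4 1 9 9 8 → sum 37
Total = 60.
60 mod 10 = 0, so the number is valid.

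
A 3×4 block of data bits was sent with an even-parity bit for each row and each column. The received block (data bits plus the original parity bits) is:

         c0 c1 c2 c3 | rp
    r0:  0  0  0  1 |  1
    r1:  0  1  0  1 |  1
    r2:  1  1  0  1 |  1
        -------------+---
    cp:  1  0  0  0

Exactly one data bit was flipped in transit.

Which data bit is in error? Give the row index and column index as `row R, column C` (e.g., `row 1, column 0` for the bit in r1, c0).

Recompute each row's even parity and compare to rp:
  r0: data parity 1, sent rp 1 → ok
  r1: data parity 0, sent rp 1 → mismatch
  r2: data parity 1, sent rp 1 → ok
Recompute each column's even parity and compare to cp:
  c0: data parity 1, sent cp 1 → ok
  c1: data parity 0, sent cp 0 → ok
  c2: data parity 0, sent cp 0 → ok
  c3: data parity 1, sent cp 0 → mismatch
Exactly one row (r1) and one column (c3) fail → the flipped bit is at their intersection.

row 1, column 3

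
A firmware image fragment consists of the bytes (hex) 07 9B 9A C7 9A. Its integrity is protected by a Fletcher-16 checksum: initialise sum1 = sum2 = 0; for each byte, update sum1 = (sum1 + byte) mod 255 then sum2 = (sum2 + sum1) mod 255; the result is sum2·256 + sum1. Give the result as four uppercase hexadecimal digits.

8B9F

Running sums (mod 255):
  after byte 0 (07): sum1=7, sum2=7
  after byte 1 (9B): sum1=162, sum2=169
  after byte 2 (9A): sum1=61, sum2=230
  after byte 3 (C7): sum1=5, sum2=235
  after byte 4 (9A): sum1=159, sum2=139
Checksum = sum2·256 + sum1 = 139·256 + 159 = 35743 = 0x8B9F.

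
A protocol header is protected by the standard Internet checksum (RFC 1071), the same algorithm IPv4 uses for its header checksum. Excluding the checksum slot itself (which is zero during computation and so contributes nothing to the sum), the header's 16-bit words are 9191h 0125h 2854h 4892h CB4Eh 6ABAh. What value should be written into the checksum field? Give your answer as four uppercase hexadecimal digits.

C659

One's-complement addition (fold any carry out of bit 15 back into bit 0):
  0x9191 + 0x0125 = 0x092B6
  0x92B6 + 0x2854 = 0x0BB0A
  0xBB0A + 0x4892 = 0x1039C → wrap carry → 0x039D
  0x039D + 0xCB4E = 0x0CEEB
  0xCEEB + 0x6ABA = 0x139A5 → wrap carry → 0x39A6
One's-complement sum = 0x39A6.
Checksum = ~0x39A6 & 0xFFFF = 0xC659.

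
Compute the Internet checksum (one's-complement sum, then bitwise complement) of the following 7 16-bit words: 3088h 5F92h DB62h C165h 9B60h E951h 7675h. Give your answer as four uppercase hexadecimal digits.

One's-complement addition (fold any carry out of bit 15 back into bit 0):
  0x3088 + 0x5F92 = 0x0901A
  0x901A + 0xDB62 = 0x16B7C → wrap carry → 0x6B7D
  0x6B7D + 0xC165 = 0x12CE2 → wrap carry → 0x2CE3
  0x2CE3 + 0x9B60 = 0x0C843
  0xC843 + 0xE951 = 0x1B194 → wrap carry → 0xB195
  0xB195 + 0x7675 = 0x1280A → wrap carry → 0x280B
One's-complement sum = 0x280B.
Checksum = ~0x280B & 0xFFFF = 0xD7F4.

D7F4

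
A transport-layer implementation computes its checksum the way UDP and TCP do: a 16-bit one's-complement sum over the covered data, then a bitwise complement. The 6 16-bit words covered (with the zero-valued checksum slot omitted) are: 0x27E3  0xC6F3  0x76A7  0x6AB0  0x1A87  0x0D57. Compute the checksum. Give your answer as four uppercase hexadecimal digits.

07F3

One's-complement addition (fold any carry out of bit 15 back into bit 0):
  0x27E3 + 0xC6F3 = 0x0EED6
  0xEED6 + 0x76A7 = 0x1657D → wrap carry → 0x657E
  0x657E + 0x6AB0 = 0x0D02E
  0xD02E + 0x1A87 = 0x0EAB5
  0xEAB5 + 0x0D57 = 0x0F80C
One's-complement sum = 0xF80C.
Checksum = ~0xF80C & 0xFFFF = 0x07F3.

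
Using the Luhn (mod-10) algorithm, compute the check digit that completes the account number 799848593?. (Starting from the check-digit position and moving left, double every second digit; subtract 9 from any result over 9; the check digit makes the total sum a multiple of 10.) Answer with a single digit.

Partial digits right→left: 3 9 5 8 4 8 9 9 7
Double every second digit counting from the check-digit position (so the 1st, 3rd, 5th, ... of the partial from the right).
  doubled (with −9 where >9): 6 1 8 9 5 → sum 29
  kept as-is: 9 8 8 9 → sum 34
Total = 29 + 34 = 63.
Check digit = (10 − (63 mod 10)) mod 10 = 7.

7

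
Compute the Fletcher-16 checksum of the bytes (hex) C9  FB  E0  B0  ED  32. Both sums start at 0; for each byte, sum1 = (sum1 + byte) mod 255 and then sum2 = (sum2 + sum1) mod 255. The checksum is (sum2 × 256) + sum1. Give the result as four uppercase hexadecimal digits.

4A77

Running sums (mod 255):
  after byte 0 (C9): sum1=201, sum2=201
  after byte 1 (FB): sum1=197, sum2=143
  after byte 2 (E0): sum1=166, sum2=54
  after byte 3 (B0): sum1=87, sum2=141
  after byte 4 (ED): sum1=69, sum2=210
  after byte 5 (32): sum1=119, sum2=74
Checksum = sum2·256 + sum1 = 74·256 + 119 = 19063 = 0x4A77.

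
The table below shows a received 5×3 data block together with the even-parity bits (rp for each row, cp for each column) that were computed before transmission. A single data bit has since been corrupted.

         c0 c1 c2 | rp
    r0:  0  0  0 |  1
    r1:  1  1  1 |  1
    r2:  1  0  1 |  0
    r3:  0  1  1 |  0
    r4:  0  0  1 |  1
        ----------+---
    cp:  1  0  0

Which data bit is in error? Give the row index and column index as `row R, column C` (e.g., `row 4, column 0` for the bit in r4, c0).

row 0, column 0

Recompute each row's even parity and compare to rp:
  r0: data parity 0, sent rp 1 → mismatch
  r1: data parity 1, sent rp 1 → ok
  r2: data parity 0, sent rp 0 → ok
  r3: data parity 0, sent rp 0 → ok
  r4: data parity 1, sent rp 1 → ok
Recompute each column's even parity and compare to cp:
  c0: data parity 0, sent cp 1 → mismatch
  c1: data parity 0, sent cp 0 → ok
  c2: data parity 0, sent cp 0 → ok
Exactly one row (r0) and one column (c0) fail → the flipped bit is at their intersection.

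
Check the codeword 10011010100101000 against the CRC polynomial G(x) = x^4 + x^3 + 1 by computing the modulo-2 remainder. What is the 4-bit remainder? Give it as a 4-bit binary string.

Modulo-2 division of 10011010100101000 by 11001:
  pos 0: 10011 XOR 11001 = 01010
  pos 1: 10100 XOR 11001 = 01101
  pos 2: 11011 XOR 11001 = 00010
  pos 5: 10010 XOR 11001 = 01011
  pos 6: 10110 XOR 11001 = 01111
  pos 7: 11111 XOR 11001 = 00110
  pos 9: 11001 XOR 11001 = 00000
Remainder = 0000 (zero — the frame passes the CRC check).

0000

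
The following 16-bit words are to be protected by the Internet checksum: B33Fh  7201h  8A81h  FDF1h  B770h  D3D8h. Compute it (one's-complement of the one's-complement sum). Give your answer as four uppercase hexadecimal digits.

One's-complement addition (fold any carry out of bit 15 back into bit 0):
  0xB33F + 0x7201 = 0x12540 → wrap carry → 0x2541
  0x2541 + 0x8A81 = 0x0AFC2
  0xAFC2 + 0xFDF1 = 0x1ADB3 → wrap carry → 0xADB4
  0xADB4 + 0xB770 = 0x16524 → wrap carry → 0x6525
  0x6525 + 0xD3D8 = 0x138FD → wrap carry → 0x38FE
One's-complement sum = 0x38FE.
Checksum = ~0x38FE & 0xFFFF = 0xC701.

C701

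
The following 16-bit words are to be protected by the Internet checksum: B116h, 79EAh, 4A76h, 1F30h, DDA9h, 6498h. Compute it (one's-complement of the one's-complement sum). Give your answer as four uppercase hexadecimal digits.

2916

One's-complement addition (fold any carry out of bit 15 back into bit 0):
  0xB116 + 0x79EA = 0x12B00 → wrap carry → 0x2B01
  0x2B01 + 0x4A76 = 0x07577
  0x7577 + 0x1F30 = 0x094A7
  0x94A7 + 0xDDA9 = 0x17250 → wrap carry → 0x7251
  0x7251 + 0x6498 = 0x0D6E9
One's-complement sum = 0xD6E9.
Checksum = ~0xD6E9 & 0xFFFF = 0x2916.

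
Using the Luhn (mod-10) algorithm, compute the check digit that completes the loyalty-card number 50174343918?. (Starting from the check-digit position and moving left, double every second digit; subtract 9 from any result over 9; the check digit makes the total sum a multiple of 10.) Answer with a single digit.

Partial digits right→left: 8 1 9 3 4 3 4 7 1 0 5
Double every second digit counting from the check-digit position (so the 1st, 3rd, 5th, ... of the partial from the right).
  doubled (with −9 where >9): 7 9 8 8 2 1 → sum 35
  kept as-is: 1 3 3 7 0 → sum 14
Total = 35 + 14 = 49.
Check digit = (10 − (49 mod 10)) mod 10 = 1.

1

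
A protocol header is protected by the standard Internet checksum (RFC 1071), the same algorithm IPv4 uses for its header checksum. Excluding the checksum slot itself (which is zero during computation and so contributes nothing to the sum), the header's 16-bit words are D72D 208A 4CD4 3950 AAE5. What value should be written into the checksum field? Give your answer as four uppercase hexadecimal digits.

One's-complement addition (fold any carry out of bit 15 back into bit 0):
  0xD72D + 0x208A = 0x0F7B7
  0xF7B7 + 0x4CD4 = 0x1448B → wrap carry → 0x448C
  0x448C + 0x3950 = 0x07DDC
  0x7DDC + 0xAAE5 = 0x128C1 → wrap carry → 0x28C2
One's-complement sum = 0x28C2.
Checksum = ~0x28C2 & 0xFFFF = 0xD73D.

D73D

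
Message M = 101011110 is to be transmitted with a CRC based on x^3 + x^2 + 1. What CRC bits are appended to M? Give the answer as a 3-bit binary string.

Append 3 zeros: 101011110000. Divide by 1101 (XOR where the leading bit is 1):
  pos 0: 1010 XOR 1101 = 0111
  pos 1: 1111 XOR 1101 = 0010
  pos 3: 1011 XOR 1101 = 0110
  pos 4: 1101 XOR 1101 = 0000
Remainder (last 3 bits) = 000. This is the CRC / FCS.

000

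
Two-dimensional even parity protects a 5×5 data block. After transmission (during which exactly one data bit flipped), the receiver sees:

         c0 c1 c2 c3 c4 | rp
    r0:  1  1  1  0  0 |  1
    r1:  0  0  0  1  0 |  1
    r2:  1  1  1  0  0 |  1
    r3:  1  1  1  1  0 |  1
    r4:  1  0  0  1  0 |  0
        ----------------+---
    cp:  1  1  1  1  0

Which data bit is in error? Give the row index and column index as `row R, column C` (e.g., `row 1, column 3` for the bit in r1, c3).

Recompute each row's even parity and compare to rp:
  r0: data parity 1, sent rp 1 → ok
  r1: data parity 1, sent rp 1 → ok
  r2: data parity 1, sent rp 1 → ok
  r3: data parity 0, sent rp 1 → mismatch
  r4: data parity 0, sent rp 0 → ok
Recompute each column's even parity and compare to cp:
  c0: data parity 0, sent cp 1 → mismatch
  c1: data parity 1, sent cp 1 → ok
  c2: data parity 1, sent cp 1 → ok
  c3: data parity 1, sent cp 1 → ok
  c4: data parity 0, sent cp 0 → ok
Exactly one row (r3) and one column (c0) fail → the flipped bit is at their intersection.

row 3, column 0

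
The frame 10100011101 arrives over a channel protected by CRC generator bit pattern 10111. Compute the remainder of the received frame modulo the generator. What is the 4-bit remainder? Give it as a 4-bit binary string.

0000

Modulo-2 division of 10100011101 by 10111:
  pos 0: 10100 XOR 10111 = 00011
  pos 3: 11011 XOR 10111 = 01100
  pos 4: 11001 XOR 10111 = 01110
  pos 5: 11100 XOR 10111 = 01011
  pos 6: 10111 XOR 10111 = 00000
Remainder = 0000 (zero — the frame passes the CRC check).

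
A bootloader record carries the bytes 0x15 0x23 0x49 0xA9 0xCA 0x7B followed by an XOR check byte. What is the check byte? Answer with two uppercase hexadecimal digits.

XOR the bytes together:
  start with 0x15
  0x15 ⊕ 0x23 = 0x36
  0x36 ⊕ 0x49 = 0x7F
  0x7F ⊕ 0xA9 = 0xD6
  0xD6 ⊕ 0xCA = 0x1C
  0x1C ⊕ 0x7B = 0x67

67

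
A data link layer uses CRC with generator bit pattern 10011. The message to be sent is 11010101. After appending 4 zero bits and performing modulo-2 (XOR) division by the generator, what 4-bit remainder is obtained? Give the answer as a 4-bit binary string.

0011

Append 4 zeros: 110101010000. Divide by 10011 (XOR where the leading bit is 1):
  pos 0: 11010 XOR 10011 = 01001
  pos 1: 10011 XOR 10011 = 00000
  pos 7: 10000 XOR 10011 = 00011
Remainder (last 4 bits) = 0011. This is the CRC / FCS.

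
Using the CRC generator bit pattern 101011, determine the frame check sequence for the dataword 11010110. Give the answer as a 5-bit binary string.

Append 5 zeros: 1101011000000. Divide by 101011 (XOR where the leading bit is 1):
  pos 0: 110101 XOR 101011 = 011110
  pos 1: 111101 XOR 101011 = 010110
  pos 2: 101100 XOR 101011 = 000111
  pos 5: 111000 XOR 101011 = 010011
  pos 6: 100110 XOR 101011 = 001101
Remainder (last 5 bits) = 11010. This is the CRC / FCS.

11010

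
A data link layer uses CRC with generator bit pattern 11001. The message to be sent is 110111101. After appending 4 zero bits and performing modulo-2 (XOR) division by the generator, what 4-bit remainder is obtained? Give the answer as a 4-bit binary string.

0100

Append 4 zeros: 1101111010000. Divide by 11001 (XOR where the leading bit is 1):
  pos 0: 11011 XOR 11001 = 00010
  pos 3: 10110 XOR 11001 = 01111
  pos 4: 11111 XOR 11001 = 00110
  pos 6: 11000 XOR 11001 = 00001
Remainder (last 4 bits) = 0100. This is the CRC / FCS.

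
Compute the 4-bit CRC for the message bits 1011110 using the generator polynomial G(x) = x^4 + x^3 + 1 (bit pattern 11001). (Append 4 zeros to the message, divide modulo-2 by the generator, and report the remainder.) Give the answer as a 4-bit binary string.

0111

Append 4 zeros: 10111100000. Divide by 11001 (XOR where the leading bit is 1):
  pos 0: 10111 XOR 11001 = 01110
  pos 1: 11101 XOR 11001 = 00100
  pos 3: 10000 XOR 11001 = 01001
  pos 4: 10010 XOR 11001 = 01011
  pos 5: 10110 XOR 11001 = 01111
  pos 6: 11110 XOR 11001 = 00111
Remainder (last 4 bits) = 0111. This is the CRC / FCS.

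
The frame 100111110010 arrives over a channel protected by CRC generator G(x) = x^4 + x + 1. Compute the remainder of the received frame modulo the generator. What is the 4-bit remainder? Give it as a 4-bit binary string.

Modulo-2 division of 100111110010 by 10011:
  pos 0: 10011 XOR 10011 = 00000
  pos 5: 11100 XOR 10011 = 01111
  pos 6: 11111 XOR 10011 = 01100
  pos 7: 11000 XOR 10011 = 01011
Remainder = 1011 (nonzero — an error is detected).

1011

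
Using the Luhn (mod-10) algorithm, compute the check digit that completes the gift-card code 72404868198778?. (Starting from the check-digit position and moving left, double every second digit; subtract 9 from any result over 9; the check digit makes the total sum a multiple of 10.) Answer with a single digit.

Partial digits right→left: 8 7 7 8 9 1 8 6 8 4 0 4 2 7
Double every second digit counting from the check-digit position (so the 1st, 3rd, 5th, ... of the partial from the right).
  doubled (with −9 where >9): 7 5 9 7 7 0 4 → sum 39
  kept as-is: 7 8 1 6 4 4 7 → sum 37
Total = 39 + 37 = 76.
Check digit = (10 − (76 mod 10)) mod 10 = 4.

4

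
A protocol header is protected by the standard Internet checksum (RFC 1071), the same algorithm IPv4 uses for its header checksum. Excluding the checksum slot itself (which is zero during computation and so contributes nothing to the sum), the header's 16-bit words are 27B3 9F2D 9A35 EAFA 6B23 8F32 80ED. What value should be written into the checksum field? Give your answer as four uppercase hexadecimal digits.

38AB

One's-complement addition (fold any carry out of bit 15 back into bit 0):
  0x27B3 + 0x9F2D = 0x0C6E0
  0xC6E0 + 0x9A35 = 0x16115 → wrap carry → 0x6116
  0x6116 + 0xEAFA = 0x14C10 → wrap carry → 0x4C11
  0x4C11 + 0x6B23 = 0x0B734
  0xB734 + 0x8F32 = 0x14666 → wrap carry → 0x4667
  0x4667 + 0x80ED = 0x0C754
One's-complement sum = 0xC754.
Checksum = ~0xC754 & 0xFFFF = 0x38AB.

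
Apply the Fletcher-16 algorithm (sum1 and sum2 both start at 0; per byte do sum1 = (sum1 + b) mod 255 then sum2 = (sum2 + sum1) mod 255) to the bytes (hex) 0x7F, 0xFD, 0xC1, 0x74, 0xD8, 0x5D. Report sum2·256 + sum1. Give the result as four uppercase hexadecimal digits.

66E9

Running sums (mod 255):
  after byte 0 (0x7F): sum1=127, sum2=127
  after byte 1 (0xFD): sum1=125, sum2=252
  after byte 2 (0xC1): sum1=63, sum2=60
  after byte 3 (0x74): sum1=179, sum2=239
  after byte 4 (0xD8): sum1=140, sum2=124
  after byte 5 (0x5D): sum1=233, sum2=102
Checksum = sum2·256 + sum1 = 102·256 + 233 = 26345 = 0x66E9.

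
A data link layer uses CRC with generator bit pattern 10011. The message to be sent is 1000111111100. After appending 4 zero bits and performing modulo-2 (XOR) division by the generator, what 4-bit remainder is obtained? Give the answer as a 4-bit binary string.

1100

Append 4 zeros: 10001111111000000. Divide by 10011 (XOR where the leading bit is 1):
  pos 0: 10001 XOR 10011 = 00010
  pos 3: 10111 XOR 10011 = 00100
  pos 5: 10011 XOR 10011 = 00000
  pos 10: 10000 XOR 10011 = 00011
Remainder (last 4 bits) = 1100. This is the CRC / FCS.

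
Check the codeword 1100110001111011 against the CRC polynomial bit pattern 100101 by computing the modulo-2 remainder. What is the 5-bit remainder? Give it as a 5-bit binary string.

Modulo-2 division of 1100110001111011 by 100101:
  pos 0: 110011 XOR 100101 = 010110
  pos 1: 101100 XOR 100101 = 001001
  pos 3: 100100 XOR 100101 = 000001
  pos 8: 111110 XOR 100101 = 011011
  pos 9: 110111 XOR 100101 = 010010
  pos 10: 100101 XOR 100101 = 000000
Remainder = 00000 (zero — the frame passes the CRC check).

00000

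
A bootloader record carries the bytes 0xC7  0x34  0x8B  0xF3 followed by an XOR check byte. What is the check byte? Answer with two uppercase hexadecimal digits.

8B

XOR the bytes together:
  start with 0xC7
  0xC7 ⊕ 0x34 = 0xF3
  0xF3 ⊕ 0x8B = 0x78
  0x78 ⊕ 0xF3 = 0x8B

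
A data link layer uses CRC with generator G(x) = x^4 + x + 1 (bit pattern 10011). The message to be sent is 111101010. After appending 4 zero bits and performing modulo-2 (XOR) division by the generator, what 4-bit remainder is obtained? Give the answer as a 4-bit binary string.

Append 4 zeros: 1111010100000. Divide by 10011 (XOR where the leading bit is 1):
  pos 0: 11110 XOR 10011 = 01101
  pos 1: 11011 XOR 10011 = 01000
  pos 2: 10000 XOR 10011 = 00011
  pos 5: 11100 XOR 10011 = 01111
  pos 6: 11110 XOR 10011 = 01101
  pos 7: 11010 XOR 10011 = 01001
  pos 8: 10010 XOR 10011 = 00001
Remainder (last 4 bits) = 0001. This is the CRC / FCS.

0001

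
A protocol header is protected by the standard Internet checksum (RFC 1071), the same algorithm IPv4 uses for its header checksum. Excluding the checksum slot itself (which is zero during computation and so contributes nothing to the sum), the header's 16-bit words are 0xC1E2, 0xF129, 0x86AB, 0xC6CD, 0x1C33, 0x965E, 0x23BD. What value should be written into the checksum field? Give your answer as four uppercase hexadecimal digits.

One's-complement addition (fold any carry out of bit 15 back into bit 0):
  0xC1E2 + 0xF129 = 0x1B30B → wrap carry → 0xB30C
  0xB30C + 0x86AB = 0x139B7 → wrap carry → 0x39B8
  0x39B8 + 0xC6CD = 0x10085 → wrap carry → 0x0086
  0x0086 + 0x1C33 = 0x01CB9
  0x1CB9 + 0x965E = 0x0B317
  0xB317 + 0x23BD = 0x0D6D4
One's-complement sum = 0xD6D4.
Checksum = ~0xD6D4 & 0xFFFF = 0x292B.

292B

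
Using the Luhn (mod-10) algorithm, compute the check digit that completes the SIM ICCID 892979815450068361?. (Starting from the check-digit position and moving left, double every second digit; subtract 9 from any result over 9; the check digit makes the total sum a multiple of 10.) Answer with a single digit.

3

Partial digits right→left: 1 6 3 8 6 0 0 5 4 5 1 8 9 7 9 2 9 8
Double every second digit counting from the check-digit position (so the 1st, 3rd, 5th, ... of the partial from the right).
  doubled (with −9 where >9): 2 6 3 0 8 2 9 9 9 → sum 48
  kept as-is: 6 8 0 5 5 8 7 2 8 → sum 49
Total = 48 + 49 = 97.
Check digit = (10 − (97 mod 10)) mod 10 = 3.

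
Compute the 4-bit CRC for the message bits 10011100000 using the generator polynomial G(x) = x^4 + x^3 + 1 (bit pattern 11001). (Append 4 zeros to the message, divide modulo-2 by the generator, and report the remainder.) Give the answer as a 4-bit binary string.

1110

Append 4 zeros: 100111000000000. Divide by 11001 (XOR where the leading bit is 1):
  pos 0: 10011 XOR 11001 = 01010
  pos 1: 10101 XOR 11001 = 01100
  pos 2: 11000 XOR 11001 = 00001
  pos 6: 10000 XOR 11001 = 01001
  pos 7: 10010 XOR 11001 = 01011
  pos 8: 10110 XOR 11001 = 01111
  pos 9: 11110 XOR 11001 = 00111
Remainder (last 4 bits) = 1110. This is the CRC / FCS.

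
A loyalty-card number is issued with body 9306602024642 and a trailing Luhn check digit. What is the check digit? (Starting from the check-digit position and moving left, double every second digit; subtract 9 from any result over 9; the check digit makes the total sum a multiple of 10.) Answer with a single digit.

6

Partial digits right→left: 2 4 6 4 2 0 2 0 6 6 0 3 9
Double every second digit counting from the check-digit position (so the 1st, 3rd, 5th, ... of the partial from the right).
  doubled (with −9 where >9): 4 3 4 4 3 0 9 → sum 27
  kept as-is: 4 4 0 0 6 3 → sum 17
Total = 27 + 17 = 44.
Check digit = (10 − (44 mod 10)) mod 10 = 6.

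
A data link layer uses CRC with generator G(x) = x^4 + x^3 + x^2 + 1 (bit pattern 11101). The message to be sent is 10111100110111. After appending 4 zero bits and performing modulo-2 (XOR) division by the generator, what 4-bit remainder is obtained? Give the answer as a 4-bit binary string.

Append 4 zeros: 101111001101110000. Divide by 11101 (XOR where the leading bit is 1):
  pos 0: 10111 XOR 11101 = 01010
  pos 1: 10101 XOR 11101 = 01000
  pos 2: 10000 XOR 11101 = 01101
  pos 3: 11010 XOR 11101 = 00111
  pos 5: 11111 XOR 11101 = 00010
  pos 8: 10011 XOR 11101 = 01110
  pos 9: 11101 XOR 11101 = 00000
Remainder (last 4 bits) = 0000. This is the CRC / FCS.

0000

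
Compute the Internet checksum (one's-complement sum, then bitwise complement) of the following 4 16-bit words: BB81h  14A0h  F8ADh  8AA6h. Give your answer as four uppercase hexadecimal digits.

One's-complement addition (fold any carry out of bit 15 back into bit 0):
  0xBB81 + 0x14A0 = 0x0D021
  0xD021 + 0xF8AD = 0x1C8CE → wrap carry → 0xC8CF
  0xC8CF + 0x8AA6 = 0x15375 → wrap carry → 0x5376
One's-complement sum = 0x5376.
Checksum = ~0x5376 & 0xFFFF = 0xAC89.

AC89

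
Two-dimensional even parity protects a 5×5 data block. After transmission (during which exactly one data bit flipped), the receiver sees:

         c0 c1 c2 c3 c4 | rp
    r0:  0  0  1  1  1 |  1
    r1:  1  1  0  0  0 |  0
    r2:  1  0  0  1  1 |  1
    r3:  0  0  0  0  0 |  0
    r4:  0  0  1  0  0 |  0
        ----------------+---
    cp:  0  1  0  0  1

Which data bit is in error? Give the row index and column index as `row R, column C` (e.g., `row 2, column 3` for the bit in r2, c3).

row 4, column 4

Recompute each row's even parity and compare to rp:
  r0: data parity 1, sent rp 1 → ok
  r1: data parity 0, sent rp 0 → ok
  r2: data parity 1, sent rp 1 → ok
  r3: data parity 0, sent rp 0 → ok
  r4: data parity 1, sent rp 0 → mismatch
Recompute each column's even parity and compare to cp:
  c0: data parity 0, sent cp 0 → ok
  c1: data parity 1, sent cp 1 → ok
  c2: data parity 0, sent cp 0 → ok
  c3: data parity 0, sent cp 0 → ok
  c4: data parity 0, sent cp 1 → mismatch
Exactly one row (r4) and one column (c4) fail → the flipped bit is at their intersection.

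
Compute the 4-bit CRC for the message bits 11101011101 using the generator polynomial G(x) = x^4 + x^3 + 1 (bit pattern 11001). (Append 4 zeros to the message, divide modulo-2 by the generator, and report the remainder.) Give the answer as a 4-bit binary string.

1100

Append 4 zeros: 111010111010000. Divide by 11001 (XOR where the leading bit is 1):
  pos 0: 11101 XOR 11001 = 00100
  pos 2: 10001 XOR 11001 = 01000
  pos 3: 10001 XOR 11001 = 01000
  pos 4: 10001 XOR 11001 = 01000
  pos 5: 10000 XOR 11001 = 01001
  pos 6: 10011 XOR 11001 = 01010
  pos 7: 10100 XOR 11001 = 01101
  pos 8: 11010 XOR 11001 = 00011
Remainder (last 4 bits) = 1100. This is the CRC / FCS.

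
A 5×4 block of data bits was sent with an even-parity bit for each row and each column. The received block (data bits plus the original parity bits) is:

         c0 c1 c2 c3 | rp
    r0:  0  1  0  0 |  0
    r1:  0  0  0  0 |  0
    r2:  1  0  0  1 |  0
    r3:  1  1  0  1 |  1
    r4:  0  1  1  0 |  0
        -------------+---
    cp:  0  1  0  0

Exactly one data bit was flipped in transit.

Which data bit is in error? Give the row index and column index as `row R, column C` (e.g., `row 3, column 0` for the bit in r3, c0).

row 0, column 2

Recompute each row's even parity and compare to rp:
  r0: data parity 1, sent rp 0 → mismatch
  r1: data parity 0, sent rp 0 → ok
  r2: data parity 0, sent rp 0 → ok
  r3: data parity 1, sent rp 1 → ok
  r4: data parity 0, sent rp 0 → ok
Recompute each column's even parity and compare to cp:
  c0: data parity 0, sent cp 0 → ok
  c1: data parity 1, sent cp 1 → ok
  c2: data parity 1, sent cp 0 → mismatch
  c3: data parity 0, sent cp 0 → ok
Exactly one row (r0) and one column (c2) fail → the flipped bit is at their intersection.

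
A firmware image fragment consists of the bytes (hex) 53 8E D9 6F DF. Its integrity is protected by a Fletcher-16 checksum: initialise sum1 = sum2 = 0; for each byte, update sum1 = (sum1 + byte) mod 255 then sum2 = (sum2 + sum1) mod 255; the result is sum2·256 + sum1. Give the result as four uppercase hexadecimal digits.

270B

Running sums (mod 255):
  after byte 0 (53): sum1=83, sum2=83
  after byte 1 (8E): sum1=225, sum2=53
  after byte 2 (D9): sum1=187, sum2=240
  after byte 3 (6F): sum1=43, sum2=28
  after byte 4 (DF): sum1=11, sum2=39
Checksum = sum2·256 + sum1 = 39·256 + 11 = 9995 = 0x270B.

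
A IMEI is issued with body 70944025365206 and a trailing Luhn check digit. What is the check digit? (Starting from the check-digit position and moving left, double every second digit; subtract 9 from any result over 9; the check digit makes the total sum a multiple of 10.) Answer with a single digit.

Partial digits right→left: 6 0 2 5 6 3 5 2 0 4 4 9 0 7
Double every second digit counting from the check-digit position (so the 1st, 3rd, 5th, ... of the partial from the right).
  doubled (with −9 where >9): 3 4 3 1 0 8 0 → sum 19
  kept as-is: 0 5 3 2 4 9 7 → sum 30
Total = 19 + 30 = 49.
Check digit = (10 − (49 mod 10)) mod 10 = 1.

1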